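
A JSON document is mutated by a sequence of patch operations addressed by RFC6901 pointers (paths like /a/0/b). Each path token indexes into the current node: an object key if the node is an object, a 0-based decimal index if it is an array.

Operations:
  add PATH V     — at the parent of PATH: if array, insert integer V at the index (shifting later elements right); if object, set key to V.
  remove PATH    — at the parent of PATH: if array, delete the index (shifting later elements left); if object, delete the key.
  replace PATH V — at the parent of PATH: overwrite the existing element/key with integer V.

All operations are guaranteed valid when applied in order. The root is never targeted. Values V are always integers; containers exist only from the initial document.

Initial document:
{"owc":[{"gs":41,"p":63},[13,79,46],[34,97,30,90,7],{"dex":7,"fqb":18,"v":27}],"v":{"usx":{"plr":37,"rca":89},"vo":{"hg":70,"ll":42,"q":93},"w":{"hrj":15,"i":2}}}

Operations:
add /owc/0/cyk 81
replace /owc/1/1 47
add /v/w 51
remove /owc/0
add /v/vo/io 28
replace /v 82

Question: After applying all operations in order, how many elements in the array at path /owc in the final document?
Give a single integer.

Answer: 3

Derivation:
After op 1 (add /owc/0/cyk 81): {"owc":[{"cyk":81,"gs":41,"p":63},[13,79,46],[34,97,30,90,7],{"dex":7,"fqb":18,"v":27}],"v":{"usx":{"plr":37,"rca":89},"vo":{"hg":70,"ll":42,"q":93},"w":{"hrj":15,"i":2}}}
After op 2 (replace /owc/1/1 47): {"owc":[{"cyk":81,"gs":41,"p":63},[13,47,46],[34,97,30,90,7],{"dex":7,"fqb":18,"v":27}],"v":{"usx":{"plr":37,"rca":89},"vo":{"hg":70,"ll":42,"q":93},"w":{"hrj":15,"i":2}}}
After op 3 (add /v/w 51): {"owc":[{"cyk":81,"gs":41,"p":63},[13,47,46],[34,97,30,90,7],{"dex":7,"fqb":18,"v":27}],"v":{"usx":{"plr":37,"rca":89},"vo":{"hg":70,"ll":42,"q":93},"w":51}}
After op 4 (remove /owc/0): {"owc":[[13,47,46],[34,97,30,90,7],{"dex":7,"fqb":18,"v":27}],"v":{"usx":{"plr":37,"rca":89},"vo":{"hg":70,"ll":42,"q":93},"w":51}}
After op 5 (add /v/vo/io 28): {"owc":[[13,47,46],[34,97,30,90,7],{"dex":7,"fqb":18,"v":27}],"v":{"usx":{"plr":37,"rca":89},"vo":{"hg":70,"io":28,"ll":42,"q":93},"w":51}}
After op 6 (replace /v 82): {"owc":[[13,47,46],[34,97,30,90,7],{"dex":7,"fqb":18,"v":27}],"v":82}
Size at path /owc: 3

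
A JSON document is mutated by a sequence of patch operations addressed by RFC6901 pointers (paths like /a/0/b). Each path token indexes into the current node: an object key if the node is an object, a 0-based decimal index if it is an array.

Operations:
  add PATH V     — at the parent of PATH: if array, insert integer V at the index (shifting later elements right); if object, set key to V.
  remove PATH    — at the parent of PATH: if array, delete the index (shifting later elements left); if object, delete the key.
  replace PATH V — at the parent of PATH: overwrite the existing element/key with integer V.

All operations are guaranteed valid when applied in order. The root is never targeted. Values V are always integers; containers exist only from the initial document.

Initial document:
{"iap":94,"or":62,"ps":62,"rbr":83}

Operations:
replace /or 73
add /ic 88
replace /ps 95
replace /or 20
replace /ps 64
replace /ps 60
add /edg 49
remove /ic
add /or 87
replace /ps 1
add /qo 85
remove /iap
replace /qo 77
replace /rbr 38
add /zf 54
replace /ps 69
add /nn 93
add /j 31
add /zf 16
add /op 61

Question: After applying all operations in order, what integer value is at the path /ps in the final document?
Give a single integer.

Answer: 69

Derivation:
After op 1 (replace /or 73): {"iap":94,"or":73,"ps":62,"rbr":83}
After op 2 (add /ic 88): {"iap":94,"ic":88,"or":73,"ps":62,"rbr":83}
After op 3 (replace /ps 95): {"iap":94,"ic":88,"or":73,"ps":95,"rbr":83}
After op 4 (replace /or 20): {"iap":94,"ic":88,"or":20,"ps":95,"rbr":83}
After op 5 (replace /ps 64): {"iap":94,"ic":88,"or":20,"ps":64,"rbr":83}
After op 6 (replace /ps 60): {"iap":94,"ic":88,"or":20,"ps":60,"rbr":83}
After op 7 (add /edg 49): {"edg":49,"iap":94,"ic":88,"or":20,"ps":60,"rbr":83}
After op 8 (remove /ic): {"edg":49,"iap":94,"or":20,"ps":60,"rbr":83}
After op 9 (add /or 87): {"edg":49,"iap":94,"or":87,"ps":60,"rbr":83}
After op 10 (replace /ps 1): {"edg":49,"iap":94,"or":87,"ps":1,"rbr":83}
After op 11 (add /qo 85): {"edg":49,"iap":94,"or":87,"ps":1,"qo":85,"rbr":83}
After op 12 (remove /iap): {"edg":49,"or":87,"ps":1,"qo":85,"rbr":83}
After op 13 (replace /qo 77): {"edg":49,"or":87,"ps":1,"qo":77,"rbr":83}
After op 14 (replace /rbr 38): {"edg":49,"or":87,"ps":1,"qo":77,"rbr":38}
After op 15 (add /zf 54): {"edg":49,"or":87,"ps":1,"qo":77,"rbr":38,"zf":54}
After op 16 (replace /ps 69): {"edg":49,"or":87,"ps":69,"qo":77,"rbr":38,"zf":54}
After op 17 (add /nn 93): {"edg":49,"nn":93,"or":87,"ps":69,"qo":77,"rbr":38,"zf":54}
After op 18 (add /j 31): {"edg":49,"j":31,"nn":93,"or":87,"ps":69,"qo":77,"rbr":38,"zf":54}
After op 19 (add /zf 16): {"edg":49,"j":31,"nn":93,"or":87,"ps":69,"qo":77,"rbr":38,"zf":16}
After op 20 (add /op 61): {"edg":49,"j":31,"nn":93,"op":61,"or":87,"ps":69,"qo":77,"rbr":38,"zf":16}
Value at /ps: 69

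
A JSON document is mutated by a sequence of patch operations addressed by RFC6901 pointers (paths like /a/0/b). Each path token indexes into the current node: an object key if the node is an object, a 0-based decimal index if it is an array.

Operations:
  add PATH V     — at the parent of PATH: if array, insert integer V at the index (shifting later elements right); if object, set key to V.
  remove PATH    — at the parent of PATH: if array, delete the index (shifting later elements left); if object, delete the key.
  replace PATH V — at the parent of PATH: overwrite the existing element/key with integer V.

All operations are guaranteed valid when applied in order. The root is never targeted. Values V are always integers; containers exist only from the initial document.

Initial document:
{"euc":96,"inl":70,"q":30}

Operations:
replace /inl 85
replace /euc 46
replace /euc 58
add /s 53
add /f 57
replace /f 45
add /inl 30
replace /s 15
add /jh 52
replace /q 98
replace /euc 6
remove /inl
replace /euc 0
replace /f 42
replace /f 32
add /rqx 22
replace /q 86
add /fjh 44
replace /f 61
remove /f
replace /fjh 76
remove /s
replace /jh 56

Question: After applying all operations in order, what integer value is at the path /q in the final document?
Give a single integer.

After op 1 (replace /inl 85): {"euc":96,"inl":85,"q":30}
After op 2 (replace /euc 46): {"euc":46,"inl":85,"q":30}
After op 3 (replace /euc 58): {"euc":58,"inl":85,"q":30}
After op 4 (add /s 53): {"euc":58,"inl":85,"q":30,"s":53}
After op 5 (add /f 57): {"euc":58,"f":57,"inl":85,"q":30,"s":53}
After op 6 (replace /f 45): {"euc":58,"f":45,"inl":85,"q":30,"s":53}
After op 7 (add /inl 30): {"euc":58,"f":45,"inl":30,"q":30,"s":53}
After op 8 (replace /s 15): {"euc":58,"f":45,"inl":30,"q":30,"s":15}
After op 9 (add /jh 52): {"euc":58,"f":45,"inl":30,"jh":52,"q":30,"s":15}
After op 10 (replace /q 98): {"euc":58,"f":45,"inl":30,"jh":52,"q":98,"s":15}
After op 11 (replace /euc 6): {"euc":6,"f":45,"inl":30,"jh":52,"q":98,"s":15}
After op 12 (remove /inl): {"euc":6,"f":45,"jh":52,"q":98,"s":15}
After op 13 (replace /euc 0): {"euc":0,"f":45,"jh":52,"q":98,"s":15}
After op 14 (replace /f 42): {"euc":0,"f":42,"jh":52,"q":98,"s":15}
After op 15 (replace /f 32): {"euc":0,"f":32,"jh":52,"q":98,"s":15}
After op 16 (add /rqx 22): {"euc":0,"f":32,"jh":52,"q":98,"rqx":22,"s":15}
After op 17 (replace /q 86): {"euc":0,"f":32,"jh":52,"q":86,"rqx":22,"s":15}
After op 18 (add /fjh 44): {"euc":0,"f":32,"fjh":44,"jh":52,"q":86,"rqx":22,"s":15}
After op 19 (replace /f 61): {"euc":0,"f":61,"fjh":44,"jh":52,"q":86,"rqx":22,"s":15}
After op 20 (remove /f): {"euc":0,"fjh":44,"jh":52,"q":86,"rqx":22,"s":15}
After op 21 (replace /fjh 76): {"euc":0,"fjh":76,"jh":52,"q":86,"rqx":22,"s":15}
After op 22 (remove /s): {"euc":0,"fjh":76,"jh":52,"q":86,"rqx":22}
After op 23 (replace /jh 56): {"euc":0,"fjh":76,"jh":56,"q":86,"rqx":22}
Value at /q: 86

Answer: 86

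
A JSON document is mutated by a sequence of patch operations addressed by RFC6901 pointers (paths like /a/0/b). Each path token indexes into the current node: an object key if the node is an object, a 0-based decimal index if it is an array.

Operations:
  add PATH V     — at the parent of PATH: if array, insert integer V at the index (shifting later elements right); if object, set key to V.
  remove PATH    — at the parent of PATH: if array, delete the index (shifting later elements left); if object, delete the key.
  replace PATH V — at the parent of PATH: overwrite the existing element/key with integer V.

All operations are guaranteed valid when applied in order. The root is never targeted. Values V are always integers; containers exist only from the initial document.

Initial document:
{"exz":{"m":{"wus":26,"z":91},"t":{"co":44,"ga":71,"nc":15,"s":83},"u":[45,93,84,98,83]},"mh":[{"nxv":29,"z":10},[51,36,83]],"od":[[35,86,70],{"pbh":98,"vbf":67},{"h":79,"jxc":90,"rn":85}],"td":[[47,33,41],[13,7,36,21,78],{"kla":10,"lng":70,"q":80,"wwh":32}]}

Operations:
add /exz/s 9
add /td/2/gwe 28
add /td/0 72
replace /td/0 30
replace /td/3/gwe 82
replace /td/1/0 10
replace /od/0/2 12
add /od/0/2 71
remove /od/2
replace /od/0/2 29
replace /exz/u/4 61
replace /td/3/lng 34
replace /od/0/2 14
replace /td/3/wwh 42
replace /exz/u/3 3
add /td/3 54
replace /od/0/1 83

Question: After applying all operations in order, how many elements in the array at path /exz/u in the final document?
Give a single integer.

Answer: 5

Derivation:
After op 1 (add /exz/s 9): {"exz":{"m":{"wus":26,"z":91},"s":9,"t":{"co":44,"ga":71,"nc":15,"s":83},"u":[45,93,84,98,83]},"mh":[{"nxv":29,"z":10},[51,36,83]],"od":[[35,86,70],{"pbh":98,"vbf":67},{"h":79,"jxc":90,"rn":85}],"td":[[47,33,41],[13,7,36,21,78],{"kla":10,"lng":70,"q":80,"wwh":32}]}
After op 2 (add /td/2/gwe 28): {"exz":{"m":{"wus":26,"z":91},"s":9,"t":{"co":44,"ga":71,"nc":15,"s":83},"u":[45,93,84,98,83]},"mh":[{"nxv":29,"z":10},[51,36,83]],"od":[[35,86,70],{"pbh":98,"vbf":67},{"h":79,"jxc":90,"rn":85}],"td":[[47,33,41],[13,7,36,21,78],{"gwe":28,"kla":10,"lng":70,"q":80,"wwh":32}]}
After op 3 (add /td/0 72): {"exz":{"m":{"wus":26,"z":91},"s":9,"t":{"co":44,"ga":71,"nc":15,"s":83},"u":[45,93,84,98,83]},"mh":[{"nxv":29,"z":10},[51,36,83]],"od":[[35,86,70],{"pbh":98,"vbf":67},{"h":79,"jxc":90,"rn":85}],"td":[72,[47,33,41],[13,7,36,21,78],{"gwe":28,"kla":10,"lng":70,"q":80,"wwh":32}]}
After op 4 (replace /td/0 30): {"exz":{"m":{"wus":26,"z":91},"s":9,"t":{"co":44,"ga":71,"nc":15,"s":83},"u":[45,93,84,98,83]},"mh":[{"nxv":29,"z":10},[51,36,83]],"od":[[35,86,70],{"pbh":98,"vbf":67},{"h":79,"jxc":90,"rn":85}],"td":[30,[47,33,41],[13,7,36,21,78],{"gwe":28,"kla":10,"lng":70,"q":80,"wwh":32}]}
After op 5 (replace /td/3/gwe 82): {"exz":{"m":{"wus":26,"z":91},"s":9,"t":{"co":44,"ga":71,"nc":15,"s":83},"u":[45,93,84,98,83]},"mh":[{"nxv":29,"z":10},[51,36,83]],"od":[[35,86,70],{"pbh":98,"vbf":67},{"h":79,"jxc":90,"rn":85}],"td":[30,[47,33,41],[13,7,36,21,78],{"gwe":82,"kla":10,"lng":70,"q":80,"wwh":32}]}
After op 6 (replace /td/1/0 10): {"exz":{"m":{"wus":26,"z":91},"s":9,"t":{"co":44,"ga":71,"nc":15,"s":83},"u":[45,93,84,98,83]},"mh":[{"nxv":29,"z":10},[51,36,83]],"od":[[35,86,70],{"pbh":98,"vbf":67},{"h":79,"jxc":90,"rn":85}],"td":[30,[10,33,41],[13,7,36,21,78],{"gwe":82,"kla":10,"lng":70,"q":80,"wwh":32}]}
After op 7 (replace /od/0/2 12): {"exz":{"m":{"wus":26,"z":91},"s":9,"t":{"co":44,"ga":71,"nc":15,"s":83},"u":[45,93,84,98,83]},"mh":[{"nxv":29,"z":10},[51,36,83]],"od":[[35,86,12],{"pbh":98,"vbf":67},{"h":79,"jxc":90,"rn":85}],"td":[30,[10,33,41],[13,7,36,21,78],{"gwe":82,"kla":10,"lng":70,"q":80,"wwh":32}]}
After op 8 (add /od/0/2 71): {"exz":{"m":{"wus":26,"z":91},"s":9,"t":{"co":44,"ga":71,"nc":15,"s":83},"u":[45,93,84,98,83]},"mh":[{"nxv":29,"z":10},[51,36,83]],"od":[[35,86,71,12],{"pbh":98,"vbf":67},{"h":79,"jxc":90,"rn":85}],"td":[30,[10,33,41],[13,7,36,21,78],{"gwe":82,"kla":10,"lng":70,"q":80,"wwh":32}]}
After op 9 (remove /od/2): {"exz":{"m":{"wus":26,"z":91},"s":9,"t":{"co":44,"ga":71,"nc":15,"s":83},"u":[45,93,84,98,83]},"mh":[{"nxv":29,"z":10},[51,36,83]],"od":[[35,86,71,12],{"pbh":98,"vbf":67}],"td":[30,[10,33,41],[13,7,36,21,78],{"gwe":82,"kla":10,"lng":70,"q":80,"wwh":32}]}
After op 10 (replace /od/0/2 29): {"exz":{"m":{"wus":26,"z":91},"s":9,"t":{"co":44,"ga":71,"nc":15,"s":83},"u":[45,93,84,98,83]},"mh":[{"nxv":29,"z":10},[51,36,83]],"od":[[35,86,29,12],{"pbh":98,"vbf":67}],"td":[30,[10,33,41],[13,7,36,21,78],{"gwe":82,"kla":10,"lng":70,"q":80,"wwh":32}]}
After op 11 (replace /exz/u/4 61): {"exz":{"m":{"wus":26,"z":91},"s":9,"t":{"co":44,"ga":71,"nc":15,"s":83},"u":[45,93,84,98,61]},"mh":[{"nxv":29,"z":10},[51,36,83]],"od":[[35,86,29,12],{"pbh":98,"vbf":67}],"td":[30,[10,33,41],[13,7,36,21,78],{"gwe":82,"kla":10,"lng":70,"q":80,"wwh":32}]}
After op 12 (replace /td/3/lng 34): {"exz":{"m":{"wus":26,"z":91},"s":9,"t":{"co":44,"ga":71,"nc":15,"s":83},"u":[45,93,84,98,61]},"mh":[{"nxv":29,"z":10},[51,36,83]],"od":[[35,86,29,12],{"pbh":98,"vbf":67}],"td":[30,[10,33,41],[13,7,36,21,78],{"gwe":82,"kla":10,"lng":34,"q":80,"wwh":32}]}
After op 13 (replace /od/0/2 14): {"exz":{"m":{"wus":26,"z":91},"s":9,"t":{"co":44,"ga":71,"nc":15,"s":83},"u":[45,93,84,98,61]},"mh":[{"nxv":29,"z":10},[51,36,83]],"od":[[35,86,14,12],{"pbh":98,"vbf":67}],"td":[30,[10,33,41],[13,7,36,21,78],{"gwe":82,"kla":10,"lng":34,"q":80,"wwh":32}]}
After op 14 (replace /td/3/wwh 42): {"exz":{"m":{"wus":26,"z":91},"s":9,"t":{"co":44,"ga":71,"nc":15,"s":83},"u":[45,93,84,98,61]},"mh":[{"nxv":29,"z":10},[51,36,83]],"od":[[35,86,14,12],{"pbh":98,"vbf":67}],"td":[30,[10,33,41],[13,7,36,21,78],{"gwe":82,"kla":10,"lng":34,"q":80,"wwh":42}]}
After op 15 (replace /exz/u/3 3): {"exz":{"m":{"wus":26,"z":91},"s":9,"t":{"co":44,"ga":71,"nc":15,"s":83},"u":[45,93,84,3,61]},"mh":[{"nxv":29,"z":10},[51,36,83]],"od":[[35,86,14,12],{"pbh":98,"vbf":67}],"td":[30,[10,33,41],[13,7,36,21,78],{"gwe":82,"kla":10,"lng":34,"q":80,"wwh":42}]}
After op 16 (add /td/3 54): {"exz":{"m":{"wus":26,"z":91},"s":9,"t":{"co":44,"ga":71,"nc":15,"s":83},"u":[45,93,84,3,61]},"mh":[{"nxv":29,"z":10},[51,36,83]],"od":[[35,86,14,12],{"pbh":98,"vbf":67}],"td":[30,[10,33,41],[13,7,36,21,78],54,{"gwe":82,"kla":10,"lng":34,"q":80,"wwh":42}]}
After op 17 (replace /od/0/1 83): {"exz":{"m":{"wus":26,"z":91},"s":9,"t":{"co":44,"ga":71,"nc":15,"s":83},"u":[45,93,84,3,61]},"mh":[{"nxv":29,"z":10},[51,36,83]],"od":[[35,83,14,12],{"pbh":98,"vbf":67}],"td":[30,[10,33,41],[13,7,36,21,78],54,{"gwe":82,"kla":10,"lng":34,"q":80,"wwh":42}]}
Size at path /exz/u: 5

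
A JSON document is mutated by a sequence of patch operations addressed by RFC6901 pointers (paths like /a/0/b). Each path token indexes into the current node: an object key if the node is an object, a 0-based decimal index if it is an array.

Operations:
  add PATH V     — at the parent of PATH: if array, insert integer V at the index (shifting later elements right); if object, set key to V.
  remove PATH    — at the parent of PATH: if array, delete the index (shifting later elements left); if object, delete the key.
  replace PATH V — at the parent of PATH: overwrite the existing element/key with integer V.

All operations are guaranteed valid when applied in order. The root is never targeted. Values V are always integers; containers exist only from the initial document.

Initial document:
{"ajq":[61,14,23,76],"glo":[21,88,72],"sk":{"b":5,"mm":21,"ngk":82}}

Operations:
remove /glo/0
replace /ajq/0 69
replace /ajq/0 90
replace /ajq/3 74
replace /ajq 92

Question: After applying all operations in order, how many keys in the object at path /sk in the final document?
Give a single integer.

After op 1 (remove /glo/0): {"ajq":[61,14,23,76],"glo":[88,72],"sk":{"b":5,"mm":21,"ngk":82}}
After op 2 (replace /ajq/0 69): {"ajq":[69,14,23,76],"glo":[88,72],"sk":{"b":5,"mm":21,"ngk":82}}
After op 3 (replace /ajq/0 90): {"ajq":[90,14,23,76],"glo":[88,72],"sk":{"b":5,"mm":21,"ngk":82}}
After op 4 (replace /ajq/3 74): {"ajq":[90,14,23,74],"glo":[88,72],"sk":{"b":5,"mm":21,"ngk":82}}
After op 5 (replace /ajq 92): {"ajq":92,"glo":[88,72],"sk":{"b":5,"mm":21,"ngk":82}}
Size at path /sk: 3

Answer: 3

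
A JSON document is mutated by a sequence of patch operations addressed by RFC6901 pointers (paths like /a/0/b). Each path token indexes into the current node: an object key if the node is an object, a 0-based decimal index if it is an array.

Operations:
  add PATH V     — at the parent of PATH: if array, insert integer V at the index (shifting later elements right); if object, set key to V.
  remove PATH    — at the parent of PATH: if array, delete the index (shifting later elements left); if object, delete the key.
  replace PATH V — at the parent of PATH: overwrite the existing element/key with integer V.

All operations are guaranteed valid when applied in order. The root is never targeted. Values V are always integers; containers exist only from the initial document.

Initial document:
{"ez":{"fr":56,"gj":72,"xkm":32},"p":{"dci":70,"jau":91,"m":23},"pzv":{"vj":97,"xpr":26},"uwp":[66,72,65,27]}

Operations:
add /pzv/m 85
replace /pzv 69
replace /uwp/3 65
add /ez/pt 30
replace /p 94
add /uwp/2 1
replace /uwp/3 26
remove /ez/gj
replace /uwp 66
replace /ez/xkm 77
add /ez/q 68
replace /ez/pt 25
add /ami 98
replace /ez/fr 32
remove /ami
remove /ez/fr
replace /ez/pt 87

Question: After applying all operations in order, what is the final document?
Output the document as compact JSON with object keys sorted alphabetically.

After op 1 (add /pzv/m 85): {"ez":{"fr":56,"gj":72,"xkm":32},"p":{"dci":70,"jau":91,"m":23},"pzv":{"m":85,"vj":97,"xpr":26},"uwp":[66,72,65,27]}
After op 2 (replace /pzv 69): {"ez":{"fr":56,"gj":72,"xkm":32},"p":{"dci":70,"jau":91,"m":23},"pzv":69,"uwp":[66,72,65,27]}
After op 3 (replace /uwp/3 65): {"ez":{"fr":56,"gj":72,"xkm":32},"p":{"dci":70,"jau":91,"m":23},"pzv":69,"uwp":[66,72,65,65]}
After op 4 (add /ez/pt 30): {"ez":{"fr":56,"gj":72,"pt":30,"xkm":32},"p":{"dci":70,"jau":91,"m":23},"pzv":69,"uwp":[66,72,65,65]}
After op 5 (replace /p 94): {"ez":{"fr":56,"gj":72,"pt":30,"xkm":32},"p":94,"pzv":69,"uwp":[66,72,65,65]}
After op 6 (add /uwp/2 1): {"ez":{"fr":56,"gj":72,"pt":30,"xkm":32},"p":94,"pzv":69,"uwp":[66,72,1,65,65]}
After op 7 (replace /uwp/3 26): {"ez":{"fr":56,"gj":72,"pt":30,"xkm":32},"p":94,"pzv":69,"uwp":[66,72,1,26,65]}
After op 8 (remove /ez/gj): {"ez":{"fr":56,"pt":30,"xkm":32},"p":94,"pzv":69,"uwp":[66,72,1,26,65]}
After op 9 (replace /uwp 66): {"ez":{"fr":56,"pt":30,"xkm":32},"p":94,"pzv":69,"uwp":66}
After op 10 (replace /ez/xkm 77): {"ez":{"fr":56,"pt":30,"xkm":77},"p":94,"pzv":69,"uwp":66}
After op 11 (add /ez/q 68): {"ez":{"fr":56,"pt":30,"q":68,"xkm":77},"p":94,"pzv":69,"uwp":66}
After op 12 (replace /ez/pt 25): {"ez":{"fr":56,"pt":25,"q":68,"xkm":77},"p":94,"pzv":69,"uwp":66}
After op 13 (add /ami 98): {"ami":98,"ez":{"fr":56,"pt":25,"q":68,"xkm":77},"p":94,"pzv":69,"uwp":66}
After op 14 (replace /ez/fr 32): {"ami":98,"ez":{"fr":32,"pt":25,"q":68,"xkm":77},"p":94,"pzv":69,"uwp":66}
After op 15 (remove /ami): {"ez":{"fr":32,"pt":25,"q":68,"xkm":77},"p":94,"pzv":69,"uwp":66}
After op 16 (remove /ez/fr): {"ez":{"pt":25,"q":68,"xkm":77},"p":94,"pzv":69,"uwp":66}
After op 17 (replace /ez/pt 87): {"ez":{"pt":87,"q":68,"xkm":77},"p":94,"pzv":69,"uwp":66}

Answer: {"ez":{"pt":87,"q":68,"xkm":77},"p":94,"pzv":69,"uwp":66}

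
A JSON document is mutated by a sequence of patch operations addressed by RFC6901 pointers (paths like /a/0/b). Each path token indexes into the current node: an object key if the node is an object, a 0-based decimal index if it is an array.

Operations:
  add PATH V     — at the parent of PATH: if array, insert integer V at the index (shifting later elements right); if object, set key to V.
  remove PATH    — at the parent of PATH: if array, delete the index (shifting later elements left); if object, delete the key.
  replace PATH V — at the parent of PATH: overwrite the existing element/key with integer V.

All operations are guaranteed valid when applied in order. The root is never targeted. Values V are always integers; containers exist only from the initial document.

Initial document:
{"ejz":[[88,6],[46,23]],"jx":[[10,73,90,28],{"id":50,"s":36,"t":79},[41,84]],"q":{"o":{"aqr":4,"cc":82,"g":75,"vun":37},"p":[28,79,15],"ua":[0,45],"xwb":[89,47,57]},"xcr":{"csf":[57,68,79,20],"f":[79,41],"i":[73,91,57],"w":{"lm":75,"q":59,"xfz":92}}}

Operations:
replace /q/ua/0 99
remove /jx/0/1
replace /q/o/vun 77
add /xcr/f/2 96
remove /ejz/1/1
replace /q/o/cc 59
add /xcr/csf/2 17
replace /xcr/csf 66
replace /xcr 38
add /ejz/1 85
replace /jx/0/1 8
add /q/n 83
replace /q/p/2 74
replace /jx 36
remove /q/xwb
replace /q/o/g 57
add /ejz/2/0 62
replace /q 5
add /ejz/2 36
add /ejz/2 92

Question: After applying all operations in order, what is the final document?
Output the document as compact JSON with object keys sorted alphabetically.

After op 1 (replace /q/ua/0 99): {"ejz":[[88,6],[46,23]],"jx":[[10,73,90,28],{"id":50,"s":36,"t":79},[41,84]],"q":{"o":{"aqr":4,"cc":82,"g":75,"vun":37},"p":[28,79,15],"ua":[99,45],"xwb":[89,47,57]},"xcr":{"csf":[57,68,79,20],"f":[79,41],"i":[73,91,57],"w":{"lm":75,"q":59,"xfz":92}}}
After op 2 (remove /jx/0/1): {"ejz":[[88,6],[46,23]],"jx":[[10,90,28],{"id":50,"s":36,"t":79},[41,84]],"q":{"o":{"aqr":4,"cc":82,"g":75,"vun":37},"p":[28,79,15],"ua":[99,45],"xwb":[89,47,57]},"xcr":{"csf":[57,68,79,20],"f":[79,41],"i":[73,91,57],"w":{"lm":75,"q":59,"xfz":92}}}
After op 3 (replace /q/o/vun 77): {"ejz":[[88,6],[46,23]],"jx":[[10,90,28],{"id":50,"s":36,"t":79},[41,84]],"q":{"o":{"aqr":4,"cc":82,"g":75,"vun":77},"p":[28,79,15],"ua":[99,45],"xwb":[89,47,57]},"xcr":{"csf":[57,68,79,20],"f":[79,41],"i":[73,91,57],"w":{"lm":75,"q":59,"xfz":92}}}
After op 4 (add /xcr/f/2 96): {"ejz":[[88,6],[46,23]],"jx":[[10,90,28],{"id":50,"s":36,"t":79},[41,84]],"q":{"o":{"aqr":4,"cc":82,"g":75,"vun":77},"p":[28,79,15],"ua":[99,45],"xwb":[89,47,57]},"xcr":{"csf":[57,68,79,20],"f":[79,41,96],"i":[73,91,57],"w":{"lm":75,"q":59,"xfz":92}}}
After op 5 (remove /ejz/1/1): {"ejz":[[88,6],[46]],"jx":[[10,90,28],{"id":50,"s":36,"t":79},[41,84]],"q":{"o":{"aqr":4,"cc":82,"g":75,"vun":77},"p":[28,79,15],"ua":[99,45],"xwb":[89,47,57]},"xcr":{"csf":[57,68,79,20],"f":[79,41,96],"i":[73,91,57],"w":{"lm":75,"q":59,"xfz":92}}}
After op 6 (replace /q/o/cc 59): {"ejz":[[88,6],[46]],"jx":[[10,90,28],{"id":50,"s":36,"t":79},[41,84]],"q":{"o":{"aqr":4,"cc":59,"g":75,"vun":77},"p":[28,79,15],"ua":[99,45],"xwb":[89,47,57]},"xcr":{"csf":[57,68,79,20],"f":[79,41,96],"i":[73,91,57],"w":{"lm":75,"q":59,"xfz":92}}}
After op 7 (add /xcr/csf/2 17): {"ejz":[[88,6],[46]],"jx":[[10,90,28],{"id":50,"s":36,"t":79},[41,84]],"q":{"o":{"aqr":4,"cc":59,"g":75,"vun":77},"p":[28,79,15],"ua":[99,45],"xwb":[89,47,57]},"xcr":{"csf":[57,68,17,79,20],"f":[79,41,96],"i":[73,91,57],"w":{"lm":75,"q":59,"xfz":92}}}
After op 8 (replace /xcr/csf 66): {"ejz":[[88,6],[46]],"jx":[[10,90,28],{"id":50,"s":36,"t":79},[41,84]],"q":{"o":{"aqr":4,"cc":59,"g":75,"vun":77},"p":[28,79,15],"ua":[99,45],"xwb":[89,47,57]},"xcr":{"csf":66,"f":[79,41,96],"i":[73,91,57],"w":{"lm":75,"q":59,"xfz":92}}}
After op 9 (replace /xcr 38): {"ejz":[[88,6],[46]],"jx":[[10,90,28],{"id":50,"s":36,"t":79},[41,84]],"q":{"o":{"aqr":4,"cc":59,"g":75,"vun":77},"p":[28,79,15],"ua":[99,45],"xwb":[89,47,57]},"xcr":38}
After op 10 (add /ejz/1 85): {"ejz":[[88,6],85,[46]],"jx":[[10,90,28],{"id":50,"s":36,"t":79},[41,84]],"q":{"o":{"aqr":4,"cc":59,"g":75,"vun":77},"p":[28,79,15],"ua":[99,45],"xwb":[89,47,57]},"xcr":38}
After op 11 (replace /jx/0/1 8): {"ejz":[[88,6],85,[46]],"jx":[[10,8,28],{"id":50,"s":36,"t":79},[41,84]],"q":{"o":{"aqr":4,"cc":59,"g":75,"vun":77},"p":[28,79,15],"ua":[99,45],"xwb":[89,47,57]},"xcr":38}
After op 12 (add /q/n 83): {"ejz":[[88,6],85,[46]],"jx":[[10,8,28],{"id":50,"s":36,"t":79},[41,84]],"q":{"n":83,"o":{"aqr":4,"cc":59,"g":75,"vun":77},"p":[28,79,15],"ua":[99,45],"xwb":[89,47,57]},"xcr":38}
After op 13 (replace /q/p/2 74): {"ejz":[[88,6],85,[46]],"jx":[[10,8,28],{"id":50,"s":36,"t":79},[41,84]],"q":{"n":83,"o":{"aqr":4,"cc":59,"g":75,"vun":77},"p":[28,79,74],"ua":[99,45],"xwb":[89,47,57]},"xcr":38}
After op 14 (replace /jx 36): {"ejz":[[88,6],85,[46]],"jx":36,"q":{"n":83,"o":{"aqr":4,"cc":59,"g":75,"vun":77},"p":[28,79,74],"ua":[99,45],"xwb":[89,47,57]},"xcr":38}
After op 15 (remove /q/xwb): {"ejz":[[88,6],85,[46]],"jx":36,"q":{"n":83,"o":{"aqr":4,"cc":59,"g":75,"vun":77},"p":[28,79,74],"ua":[99,45]},"xcr":38}
After op 16 (replace /q/o/g 57): {"ejz":[[88,6],85,[46]],"jx":36,"q":{"n":83,"o":{"aqr":4,"cc":59,"g":57,"vun":77},"p":[28,79,74],"ua":[99,45]},"xcr":38}
After op 17 (add /ejz/2/0 62): {"ejz":[[88,6],85,[62,46]],"jx":36,"q":{"n":83,"o":{"aqr":4,"cc":59,"g":57,"vun":77},"p":[28,79,74],"ua":[99,45]},"xcr":38}
After op 18 (replace /q 5): {"ejz":[[88,6],85,[62,46]],"jx":36,"q":5,"xcr":38}
After op 19 (add /ejz/2 36): {"ejz":[[88,6],85,36,[62,46]],"jx":36,"q":5,"xcr":38}
After op 20 (add /ejz/2 92): {"ejz":[[88,6],85,92,36,[62,46]],"jx":36,"q":5,"xcr":38}

Answer: {"ejz":[[88,6],85,92,36,[62,46]],"jx":36,"q":5,"xcr":38}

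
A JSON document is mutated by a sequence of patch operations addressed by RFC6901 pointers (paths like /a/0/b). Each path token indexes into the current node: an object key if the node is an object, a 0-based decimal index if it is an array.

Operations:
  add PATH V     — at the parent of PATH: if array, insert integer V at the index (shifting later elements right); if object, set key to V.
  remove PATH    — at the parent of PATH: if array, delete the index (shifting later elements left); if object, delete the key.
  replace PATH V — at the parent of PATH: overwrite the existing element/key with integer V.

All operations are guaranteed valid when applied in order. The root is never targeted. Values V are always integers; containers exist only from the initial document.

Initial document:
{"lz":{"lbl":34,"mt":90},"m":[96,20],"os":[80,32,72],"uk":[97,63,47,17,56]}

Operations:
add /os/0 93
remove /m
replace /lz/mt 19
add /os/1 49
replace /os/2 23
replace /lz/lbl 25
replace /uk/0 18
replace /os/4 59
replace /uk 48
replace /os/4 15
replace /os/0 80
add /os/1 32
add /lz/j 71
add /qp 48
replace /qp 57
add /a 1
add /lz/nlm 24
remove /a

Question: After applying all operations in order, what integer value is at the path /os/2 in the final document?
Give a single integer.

After op 1 (add /os/0 93): {"lz":{"lbl":34,"mt":90},"m":[96,20],"os":[93,80,32,72],"uk":[97,63,47,17,56]}
After op 2 (remove /m): {"lz":{"lbl":34,"mt":90},"os":[93,80,32,72],"uk":[97,63,47,17,56]}
After op 3 (replace /lz/mt 19): {"lz":{"lbl":34,"mt":19},"os":[93,80,32,72],"uk":[97,63,47,17,56]}
After op 4 (add /os/1 49): {"lz":{"lbl":34,"mt":19},"os":[93,49,80,32,72],"uk":[97,63,47,17,56]}
After op 5 (replace /os/2 23): {"lz":{"lbl":34,"mt":19},"os":[93,49,23,32,72],"uk":[97,63,47,17,56]}
After op 6 (replace /lz/lbl 25): {"lz":{"lbl":25,"mt":19},"os":[93,49,23,32,72],"uk":[97,63,47,17,56]}
After op 7 (replace /uk/0 18): {"lz":{"lbl":25,"mt":19},"os":[93,49,23,32,72],"uk":[18,63,47,17,56]}
After op 8 (replace /os/4 59): {"lz":{"lbl":25,"mt":19},"os":[93,49,23,32,59],"uk":[18,63,47,17,56]}
After op 9 (replace /uk 48): {"lz":{"lbl":25,"mt":19},"os":[93,49,23,32,59],"uk":48}
After op 10 (replace /os/4 15): {"lz":{"lbl":25,"mt":19},"os":[93,49,23,32,15],"uk":48}
After op 11 (replace /os/0 80): {"lz":{"lbl":25,"mt":19},"os":[80,49,23,32,15],"uk":48}
After op 12 (add /os/1 32): {"lz":{"lbl":25,"mt":19},"os":[80,32,49,23,32,15],"uk":48}
After op 13 (add /lz/j 71): {"lz":{"j":71,"lbl":25,"mt":19},"os":[80,32,49,23,32,15],"uk":48}
After op 14 (add /qp 48): {"lz":{"j":71,"lbl":25,"mt":19},"os":[80,32,49,23,32,15],"qp":48,"uk":48}
After op 15 (replace /qp 57): {"lz":{"j":71,"lbl":25,"mt":19},"os":[80,32,49,23,32,15],"qp":57,"uk":48}
After op 16 (add /a 1): {"a":1,"lz":{"j":71,"lbl":25,"mt":19},"os":[80,32,49,23,32,15],"qp":57,"uk":48}
After op 17 (add /lz/nlm 24): {"a":1,"lz":{"j":71,"lbl":25,"mt":19,"nlm":24},"os":[80,32,49,23,32,15],"qp":57,"uk":48}
After op 18 (remove /a): {"lz":{"j":71,"lbl":25,"mt":19,"nlm":24},"os":[80,32,49,23,32,15],"qp":57,"uk":48}
Value at /os/2: 49

Answer: 49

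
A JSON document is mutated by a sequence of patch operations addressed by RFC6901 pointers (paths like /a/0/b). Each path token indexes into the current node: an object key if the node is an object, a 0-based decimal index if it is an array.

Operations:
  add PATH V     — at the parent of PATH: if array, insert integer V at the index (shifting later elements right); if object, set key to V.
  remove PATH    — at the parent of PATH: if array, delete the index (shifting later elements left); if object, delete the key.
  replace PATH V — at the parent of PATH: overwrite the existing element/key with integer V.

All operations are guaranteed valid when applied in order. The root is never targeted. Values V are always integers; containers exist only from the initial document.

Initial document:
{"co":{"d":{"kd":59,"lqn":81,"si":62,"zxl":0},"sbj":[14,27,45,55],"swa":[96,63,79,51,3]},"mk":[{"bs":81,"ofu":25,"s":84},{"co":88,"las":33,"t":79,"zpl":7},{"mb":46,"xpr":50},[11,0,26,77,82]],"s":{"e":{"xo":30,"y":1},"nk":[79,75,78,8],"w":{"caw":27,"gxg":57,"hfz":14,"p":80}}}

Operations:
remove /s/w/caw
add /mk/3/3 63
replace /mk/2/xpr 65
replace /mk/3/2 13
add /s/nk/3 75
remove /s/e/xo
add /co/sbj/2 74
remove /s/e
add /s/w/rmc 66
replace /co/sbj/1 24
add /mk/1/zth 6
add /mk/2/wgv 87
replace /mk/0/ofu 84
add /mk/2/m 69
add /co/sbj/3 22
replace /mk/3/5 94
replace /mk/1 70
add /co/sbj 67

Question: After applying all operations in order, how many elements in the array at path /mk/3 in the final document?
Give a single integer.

After op 1 (remove /s/w/caw): {"co":{"d":{"kd":59,"lqn":81,"si":62,"zxl":0},"sbj":[14,27,45,55],"swa":[96,63,79,51,3]},"mk":[{"bs":81,"ofu":25,"s":84},{"co":88,"las":33,"t":79,"zpl":7},{"mb":46,"xpr":50},[11,0,26,77,82]],"s":{"e":{"xo":30,"y":1},"nk":[79,75,78,8],"w":{"gxg":57,"hfz":14,"p":80}}}
After op 2 (add /mk/3/3 63): {"co":{"d":{"kd":59,"lqn":81,"si":62,"zxl":0},"sbj":[14,27,45,55],"swa":[96,63,79,51,3]},"mk":[{"bs":81,"ofu":25,"s":84},{"co":88,"las":33,"t":79,"zpl":7},{"mb":46,"xpr":50},[11,0,26,63,77,82]],"s":{"e":{"xo":30,"y":1},"nk":[79,75,78,8],"w":{"gxg":57,"hfz":14,"p":80}}}
After op 3 (replace /mk/2/xpr 65): {"co":{"d":{"kd":59,"lqn":81,"si":62,"zxl":0},"sbj":[14,27,45,55],"swa":[96,63,79,51,3]},"mk":[{"bs":81,"ofu":25,"s":84},{"co":88,"las":33,"t":79,"zpl":7},{"mb":46,"xpr":65},[11,0,26,63,77,82]],"s":{"e":{"xo":30,"y":1},"nk":[79,75,78,8],"w":{"gxg":57,"hfz":14,"p":80}}}
After op 4 (replace /mk/3/2 13): {"co":{"d":{"kd":59,"lqn":81,"si":62,"zxl":0},"sbj":[14,27,45,55],"swa":[96,63,79,51,3]},"mk":[{"bs":81,"ofu":25,"s":84},{"co":88,"las":33,"t":79,"zpl":7},{"mb":46,"xpr":65},[11,0,13,63,77,82]],"s":{"e":{"xo":30,"y":1},"nk":[79,75,78,8],"w":{"gxg":57,"hfz":14,"p":80}}}
After op 5 (add /s/nk/3 75): {"co":{"d":{"kd":59,"lqn":81,"si":62,"zxl":0},"sbj":[14,27,45,55],"swa":[96,63,79,51,3]},"mk":[{"bs":81,"ofu":25,"s":84},{"co":88,"las":33,"t":79,"zpl":7},{"mb":46,"xpr":65},[11,0,13,63,77,82]],"s":{"e":{"xo":30,"y":1},"nk":[79,75,78,75,8],"w":{"gxg":57,"hfz":14,"p":80}}}
After op 6 (remove /s/e/xo): {"co":{"d":{"kd":59,"lqn":81,"si":62,"zxl":0},"sbj":[14,27,45,55],"swa":[96,63,79,51,3]},"mk":[{"bs":81,"ofu":25,"s":84},{"co":88,"las":33,"t":79,"zpl":7},{"mb":46,"xpr":65},[11,0,13,63,77,82]],"s":{"e":{"y":1},"nk":[79,75,78,75,8],"w":{"gxg":57,"hfz":14,"p":80}}}
After op 7 (add /co/sbj/2 74): {"co":{"d":{"kd":59,"lqn":81,"si":62,"zxl":0},"sbj":[14,27,74,45,55],"swa":[96,63,79,51,3]},"mk":[{"bs":81,"ofu":25,"s":84},{"co":88,"las":33,"t":79,"zpl":7},{"mb":46,"xpr":65},[11,0,13,63,77,82]],"s":{"e":{"y":1},"nk":[79,75,78,75,8],"w":{"gxg":57,"hfz":14,"p":80}}}
After op 8 (remove /s/e): {"co":{"d":{"kd":59,"lqn":81,"si":62,"zxl":0},"sbj":[14,27,74,45,55],"swa":[96,63,79,51,3]},"mk":[{"bs":81,"ofu":25,"s":84},{"co":88,"las":33,"t":79,"zpl":7},{"mb":46,"xpr":65},[11,0,13,63,77,82]],"s":{"nk":[79,75,78,75,8],"w":{"gxg":57,"hfz":14,"p":80}}}
After op 9 (add /s/w/rmc 66): {"co":{"d":{"kd":59,"lqn":81,"si":62,"zxl":0},"sbj":[14,27,74,45,55],"swa":[96,63,79,51,3]},"mk":[{"bs":81,"ofu":25,"s":84},{"co":88,"las":33,"t":79,"zpl":7},{"mb":46,"xpr":65},[11,0,13,63,77,82]],"s":{"nk":[79,75,78,75,8],"w":{"gxg":57,"hfz":14,"p":80,"rmc":66}}}
After op 10 (replace /co/sbj/1 24): {"co":{"d":{"kd":59,"lqn":81,"si":62,"zxl":0},"sbj":[14,24,74,45,55],"swa":[96,63,79,51,3]},"mk":[{"bs":81,"ofu":25,"s":84},{"co":88,"las":33,"t":79,"zpl":7},{"mb":46,"xpr":65},[11,0,13,63,77,82]],"s":{"nk":[79,75,78,75,8],"w":{"gxg":57,"hfz":14,"p":80,"rmc":66}}}
After op 11 (add /mk/1/zth 6): {"co":{"d":{"kd":59,"lqn":81,"si":62,"zxl":0},"sbj":[14,24,74,45,55],"swa":[96,63,79,51,3]},"mk":[{"bs":81,"ofu":25,"s":84},{"co":88,"las":33,"t":79,"zpl":7,"zth":6},{"mb":46,"xpr":65},[11,0,13,63,77,82]],"s":{"nk":[79,75,78,75,8],"w":{"gxg":57,"hfz":14,"p":80,"rmc":66}}}
After op 12 (add /mk/2/wgv 87): {"co":{"d":{"kd":59,"lqn":81,"si":62,"zxl":0},"sbj":[14,24,74,45,55],"swa":[96,63,79,51,3]},"mk":[{"bs":81,"ofu":25,"s":84},{"co":88,"las":33,"t":79,"zpl":7,"zth":6},{"mb":46,"wgv":87,"xpr":65},[11,0,13,63,77,82]],"s":{"nk":[79,75,78,75,8],"w":{"gxg":57,"hfz":14,"p":80,"rmc":66}}}
After op 13 (replace /mk/0/ofu 84): {"co":{"d":{"kd":59,"lqn":81,"si":62,"zxl":0},"sbj":[14,24,74,45,55],"swa":[96,63,79,51,3]},"mk":[{"bs":81,"ofu":84,"s":84},{"co":88,"las":33,"t":79,"zpl":7,"zth":6},{"mb":46,"wgv":87,"xpr":65},[11,0,13,63,77,82]],"s":{"nk":[79,75,78,75,8],"w":{"gxg":57,"hfz":14,"p":80,"rmc":66}}}
After op 14 (add /mk/2/m 69): {"co":{"d":{"kd":59,"lqn":81,"si":62,"zxl":0},"sbj":[14,24,74,45,55],"swa":[96,63,79,51,3]},"mk":[{"bs":81,"ofu":84,"s":84},{"co":88,"las":33,"t":79,"zpl":7,"zth":6},{"m":69,"mb":46,"wgv":87,"xpr":65},[11,0,13,63,77,82]],"s":{"nk":[79,75,78,75,8],"w":{"gxg":57,"hfz":14,"p":80,"rmc":66}}}
After op 15 (add /co/sbj/3 22): {"co":{"d":{"kd":59,"lqn":81,"si":62,"zxl":0},"sbj":[14,24,74,22,45,55],"swa":[96,63,79,51,3]},"mk":[{"bs":81,"ofu":84,"s":84},{"co":88,"las":33,"t":79,"zpl":7,"zth":6},{"m":69,"mb":46,"wgv":87,"xpr":65},[11,0,13,63,77,82]],"s":{"nk":[79,75,78,75,8],"w":{"gxg":57,"hfz":14,"p":80,"rmc":66}}}
After op 16 (replace /mk/3/5 94): {"co":{"d":{"kd":59,"lqn":81,"si":62,"zxl":0},"sbj":[14,24,74,22,45,55],"swa":[96,63,79,51,3]},"mk":[{"bs":81,"ofu":84,"s":84},{"co":88,"las":33,"t":79,"zpl":7,"zth":6},{"m":69,"mb":46,"wgv":87,"xpr":65},[11,0,13,63,77,94]],"s":{"nk":[79,75,78,75,8],"w":{"gxg":57,"hfz":14,"p":80,"rmc":66}}}
After op 17 (replace /mk/1 70): {"co":{"d":{"kd":59,"lqn":81,"si":62,"zxl":0},"sbj":[14,24,74,22,45,55],"swa":[96,63,79,51,3]},"mk":[{"bs":81,"ofu":84,"s":84},70,{"m":69,"mb":46,"wgv":87,"xpr":65},[11,0,13,63,77,94]],"s":{"nk":[79,75,78,75,8],"w":{"gxg":57,"hfz":14,"p":80,"rmc":66}}}
After op 18 (add /co/sbj 67): {"co":{"d":{"kd":59,"lqn":81,"si":62,"zxl":0},"sbj":67,"swa":[96,63,79,51,3]},"mk":[{"bs":81,"ofu":84,"s":84},70,{"m":69,"mb":46,"wgv":87,"xpr":65},[11,0,13,63,77,94]],"s":{"nk":[79,75,78,75,8],"w":{"gxg":57,"hfz":14,"p":80,"rmc":66}}}
Size at path /mk/3: 6

Answer: 6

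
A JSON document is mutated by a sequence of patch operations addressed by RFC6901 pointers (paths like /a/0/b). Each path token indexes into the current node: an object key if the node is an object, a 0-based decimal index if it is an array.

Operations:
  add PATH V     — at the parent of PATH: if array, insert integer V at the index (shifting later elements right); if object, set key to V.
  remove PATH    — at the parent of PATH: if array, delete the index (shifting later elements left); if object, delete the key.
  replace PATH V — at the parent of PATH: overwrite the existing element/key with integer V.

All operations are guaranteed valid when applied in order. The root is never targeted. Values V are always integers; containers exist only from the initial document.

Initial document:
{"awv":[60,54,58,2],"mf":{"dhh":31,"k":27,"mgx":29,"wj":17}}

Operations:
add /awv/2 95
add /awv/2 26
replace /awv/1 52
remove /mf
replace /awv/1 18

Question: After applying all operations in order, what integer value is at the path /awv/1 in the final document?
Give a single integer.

Answer: 18

Derivation:
After op 1 (add /awv/2 95): {"awv":[60,54,95,58,2],"mf":{"dhh":31,"k":27,"mgx":29,"wj":17}}
After op 2 (add /awv/2 26): {"awv":[60,54,26,95,58,2],"mf":{"dhh":31,"k":27,"mgx":29,"wj":17}}
After op 3 (replace /awv/1 52): {"awv":[60,52,26,95,58,2],"mf":{"dhh":31,"k":27,"mgx":29,"wj":17}}
After op 4 (remove /mf): {"awv":[60,52,26,95,58,2]}
After op 5 (replace /awv/1 18): {"awv":[60,18,26,95,58,2]}
Value at /awv/1: 18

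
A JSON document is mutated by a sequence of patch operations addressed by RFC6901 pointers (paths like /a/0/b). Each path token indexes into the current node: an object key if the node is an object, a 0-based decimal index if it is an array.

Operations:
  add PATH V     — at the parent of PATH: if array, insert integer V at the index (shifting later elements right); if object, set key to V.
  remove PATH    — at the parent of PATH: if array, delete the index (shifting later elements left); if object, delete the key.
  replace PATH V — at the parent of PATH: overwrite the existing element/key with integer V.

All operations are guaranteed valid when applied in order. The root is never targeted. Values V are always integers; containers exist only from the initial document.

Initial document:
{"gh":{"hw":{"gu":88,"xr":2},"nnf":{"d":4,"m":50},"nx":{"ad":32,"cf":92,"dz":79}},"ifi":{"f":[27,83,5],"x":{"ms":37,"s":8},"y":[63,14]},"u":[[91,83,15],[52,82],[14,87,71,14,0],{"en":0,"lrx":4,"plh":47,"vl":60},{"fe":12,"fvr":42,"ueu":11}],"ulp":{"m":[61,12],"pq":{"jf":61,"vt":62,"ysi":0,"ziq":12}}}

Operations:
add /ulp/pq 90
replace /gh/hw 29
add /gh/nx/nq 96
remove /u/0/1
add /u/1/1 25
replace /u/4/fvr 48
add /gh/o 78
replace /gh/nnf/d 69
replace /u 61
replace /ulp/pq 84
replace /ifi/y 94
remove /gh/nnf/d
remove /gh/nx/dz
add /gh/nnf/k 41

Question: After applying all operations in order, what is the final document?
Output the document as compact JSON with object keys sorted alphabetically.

Answer: {"gh":{"hw":29,"nnf":{"k":41,"m":50},"nx":{"ad":32,"cf":92,"nq":96},"o":78},"ifi":{"f":[27,83,5],"x":{"ms":37,"s":8},"y":94},"u":61,"ulp":{"m":[61,12],"pq":84}}

Derivation:
After op 1 (add /ulp/pq 90): {"gh":{"hw":{"gu":88,"xr":2},"nnf":{"d":4,"m":50},"nx":{"ad":32,"cf":92,"dz":79}},"ifi":{"f":[27,83,5],"x":{"ms":37,"s":8},"y":[63,14]},"u":[[91,83,15],[52,82],[14,87,71,14,0],{"en":0,"lrx":4,"plh":47,"vl":60},{"fe":12,"fvr":42,"ueu":11}],"ulp":{"m":[61,12],"pq":90}}
After op 2 (replace /gh/hw 29): {"gh":{"hw":29,"nnf":{"d":4,"m":50},"nx":{"ad":32,"cf":92,"dz":79}},"ifi":{"f":[27,83,5],"x":{"ms":37,"s":8},"y":[63,14]},"u":[[91,83,15],[52,82],[14,87,71,14,0],{"en":0,"lrx":4,"plh":47,"vl":60},{"fe":12,"fvr":42,"ueu":11}],"ulp":{"m":[61,12],"pq":90}}
After op 3 (add /gh/nx/nq 96): {"gh":{"hw":29,"nnf":{"d":4,"m":50},"nx":{"ad":32,"cf":92,"dz":79,"nq":96}},"ifi":{"f":[27,83,5],"x":{"ms":37,"s":8},"y":[63,14]},"u":[[91,83,15],[52,82],[14,87,71,14,0],{"en":0,"lrx":4,"plh":47,"vl":60},{"fe":12,"fvr":42,"ueu":11}],"ulp":{"m":[61,12],"pq":90}}
After op 4 (remove /u/0/1): {"gh":{"hw":29,"nnf":{"d":4,"m":50},"nx":{"ad":32,"cf":92,"dz":79,"nq":96}},"ifi":{"f":[27,83,5],"x":{"ms":37,"s":8},"y":[63,14]},"u":[[91,15],[52,82],[14,87,71,14,0],{"en":0,"lrx":4,"plh":47,"vl":60},{"fe":12,"fvr":42,"ueu":11}],"ulp":{"m":[61,12],"pq":90}}
After op 5 (add /u/1/1 25): {"gh":{"hw":29,"nnf":{"d":4,"m":50},"nx":{"ad":32,"cf":92,"dz":79,"nq":96}},"ifi":{"f":[27,83,5],"x":{"ms":37,"s":8},"y":[63,14]},"u":[[91,15],[52,25,82],[14,87,71,14,0],{"en":0,"lrx":4,"plh":47,"vl":60},{"fe":12,"fvr":42,"ueu":11}],"ulp":{"m":[61,12],"pq":90}}
After op 6 (replace /u/4/fvr 48): {"gh":{"hw":29,"nnf":{"d":4,"m":50},"nx":{"ad":32,"cf":92,"dz":79,"nq":96}},"ifi":{"f":[27,83,5],"x":{"ms":37,"s":8},"y":[63,14]},"u":[[91,15],[52,25,82],[14,87,71,14,0],{"en":0,"lrx":4,"plh":47,"vl":60},{"fe":12,"fvr":48,"ueu":11}],"ulp":{"m":[61,12],"pq":90}}
After op 7 (add /gh/o 78): {"gh":{"hw":29,"nnf":{"d":4,"m":50},"nx":{"ad":32,"cf":92,"dz":79,"nq":96},"o":78},"ifi":{"f":[27,83,5],"x":{"ms":37,"s":8},"y":[63,14]},"u":[[91,15],[52,25,82],[14,87,71,14,0],{"en":0,"lrx":4,"plh":47,"vl":60},{"fe":12,"fvr":48,"ueu":11}],"ulp":{"m":[61,12],"pq":90}}
After op 8 (replace /gh/nnf/d 69): {"gh":{"hw":29,"nnf":{"d":69,"m":50},"nx":{"ad":32,"cf":92,"dz":79,"nq":96},"o":78},"ifi":{"f":[27,83,5],"x":{"ms":37,"s":8},"y":[63,14]},"u":[[91,15],[52,25,82],[14,87,71,14,0],{"en":0,"lrx":4,"plh":47,"vl":60},{"fe":12,"fvr":48,"ueu":11}],"ulp":{"m":[61,12],"pq":90}}
After op 9 (replace /u 61): {"gh":{"hw":29,"nnf":{"d":69,"m":50},"nx":{"ad":32,"cf":92,"dz":79,"nq":96},"o":78},"ifi":{"f":[27,83,5],"x":{"ms":37,"s":8},"y":[63,14]},"u":61,"ulp":{"m":[61,12],"pq":90}}
After op 10 (replace /ulp/pq 84): {"gh":{"hw":29,"nnf":{"d":69,"m":50},"nx":{"ad":32,"cf":92,"dz":79,"nq":96},"o":78},"ifi":{"f":[27,83,5],"x":{"ms":37,"s":8},"y":[63,14]},"u":61,"ulp":{"m":[61,12],"pq":84}}
After op 11 (replace /ifi/y 94): {"gh":{"hw":29,"nnf":{"d":69,"m":50},"nx":{"ad":32,"cf":92,"dz":79,"nq":96},"o":78},"ifi":{"f":[27,83,5],"x":{"ms":37,"s":8},"y":94},"u":61,"ulp":{"m":[61,12],"pq":84}}
After op 12 (remove /gh/nnf/d): {"gh":{"hw":29,"nnf":{"m":50},"nx":{"ad":32,"cf":92,"dz":79,"nq":96},"o":78},"ifi":{"f":[27,83,5],"x":{"ms":37,"s":8},"y":94},"u":61,"ulp":{"m":[61,12],"pq":84}}
After op 13 (remove /gh/nx/dz): {"gh":{"hw":29,"nnf":{"m":50},"nx":{"ad":32,"cf":92,"nq":96},"o":78},"ifi":{"f":[27,83,5],"x":{"ms":37,"s":8},"y":94},"u":61,"ulp":{"m":[61,12],"pq":84}}
After op 14 (add /gh/nnf/k 41): {"gh":{"hw":29,"nnf":{"k":41,"m":50},"nx":{"ad":32,"cf":92,"nq":96},"o":78},"ifi":{"f":[27,83,5],"x":{"ms":37,"s":8},"y":94},"u":61,"ulp":{"m":[61,12],"pq":84}}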